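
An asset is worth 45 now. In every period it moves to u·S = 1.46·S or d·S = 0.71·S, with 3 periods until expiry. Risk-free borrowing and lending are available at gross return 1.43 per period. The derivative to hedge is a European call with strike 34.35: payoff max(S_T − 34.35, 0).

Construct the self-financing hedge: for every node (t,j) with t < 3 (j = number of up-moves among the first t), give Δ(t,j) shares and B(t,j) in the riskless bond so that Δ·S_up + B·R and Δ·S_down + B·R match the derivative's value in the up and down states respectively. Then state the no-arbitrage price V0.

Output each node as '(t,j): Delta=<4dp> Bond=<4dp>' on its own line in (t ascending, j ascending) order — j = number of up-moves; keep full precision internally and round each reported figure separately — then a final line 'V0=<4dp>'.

No-arbitrage ⇒ martingale measure with p* = (R−d)/(u−d) = 0.9600.
At expiry t=3: V(3,0)=0.0000, V(3,1)=0.0000, V(3,2)=33.7546, V(3,3)=105.6961
Node (2,0) S=22.6845: V=(p*·0.0000+(1−p*)·0.0000)/1.43=0.0000; Δ=(0.0000−0.0000)/(33.1194−16.1060)=0.0000; B=V−Δ·S=0.0000
Node (2,1) S=46.6470: V=(p*·33.7546+(1−p*)·0.0000)/1.43=22.6604; Δ=(33.7546−0.0000)/(68.1046−33.1194)=0.9648; B=V−Δ·S=-22.3457
Node (2,2) S=95.9220: V=(p*·105.6961+(1−p*)·33.7546)/1.43=71.9010; Δ=(105.6961−33.7546)/(140.0461−68.1046)=1.0000; B=V−Δ·S=-24.0210
Node (1,0) S=31.9500: V=(p*·22.6604+(1−p*)·0.0000)/1.43=15.2126; Δ=(22.6604−0.0000)/(46.6470−22.6845)=0.9457; B=V−Δ·S=-15.0013
Node (1,1) S=65.7000: V=(p*·71.9010+(1−p*)·22.6604)/1.43=48.9031; Δ=(71.9010−22.6604)/(95.9220−46.6470)=0.9993; B=V−Δ·S=-16.7510
Node (0,0) S=45.0000: V=(p*·48.9031+(1−p*)·15.2126)/1.43=33.2556; Δ=(48.9031−15.2126)/(65.7000−31.9500)=0.9982; B=V−Δ·S=-11.6651
Each (Δ,B) replicates both successor values, so the strategy is self-financing and V0 is arbitrage-free.

(0,0): Delta=0.9982 Bond=-11.6651
(1,0): Delta=0.9457 Bond=-15.0013
(1,1): Delta=0.9993 Bond=-16.7510
(2,0): Delta=0.0000 Bond=0.0000
(2,1): Delta=0.9648 Bond=-22.3457
(2,2): Delta=1.0000 Bond=-24.0210
V0=33.2556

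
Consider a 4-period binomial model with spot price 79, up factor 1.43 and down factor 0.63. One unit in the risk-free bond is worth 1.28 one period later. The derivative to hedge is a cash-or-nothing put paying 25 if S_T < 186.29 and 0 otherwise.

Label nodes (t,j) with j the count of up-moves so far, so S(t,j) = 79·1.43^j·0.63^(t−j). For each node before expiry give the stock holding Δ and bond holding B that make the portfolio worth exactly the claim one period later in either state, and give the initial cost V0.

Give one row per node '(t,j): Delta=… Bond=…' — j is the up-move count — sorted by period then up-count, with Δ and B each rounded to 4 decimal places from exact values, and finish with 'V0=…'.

(0,0): Delta=-0.1012 Bond=13.2471
(1,0): Delta=0.0000 Bond=11.9209
(1,1): Delta=-0.1115 Bond=18.1183
(2,0): Delta=0.0000 Bond=15.2588
(2,1): Delta=0.0000 Bond=15.2588
(2,2): Delta=-0.1228 Bond=25.0220
(3,0): Delta=0.0000 Bond=19.5312
(3,1): Delta=0.0000 Bond=19.5312
(3,2): Delta=0.0000 Bond=19.5312
(3,3): Delta=-0.1353 Bond=34.9121
V0=5.2545

The replicating-portfolio and risk-neutral prices coincide; use p* = (1.28−0.63)/(1.43−0.63) = 0.8125 for the latter.
Terminal payoffs: V(4,0)=25.0000, V(4,1)=25.0000, V(4,2)=25.0000, V(4,3)=25.0000, V(4,4)=0.0000
Node (3,0) S=19.7537: V=(p*·25.0000+(1−p*)·25.0000)/1.28=19.5312; Δ=(25.0000−25.0000)/(28.2478−12.4448)=0.0000; B=V−Δ·S=19.5312
Node (3,1) S=44.8378: V=(p*·25.0000+(1−p*)·25.0000)/1.28=19.5312; Δ=(25.0000−25.0000)/(64.1180−28.2478)=0.0000; B=V−Δ·S=19.5312
Node (3,2) S=101.7747: V=(p*·25.0000+(1−p*)·25.0000)/1.28=19.5312; Δ=(25.0000−25.0000)/(145.5378−64.1180)=0.0000; B=V−Δ·S=19.5312
Node (3,3) S=231.0124: V=(p*·0.0000+(1−p*)·25.0000)/1.28=3.6621; Δ=(0.0000−25.0000)/(330.3477−145.5378)=-0.1353; B=V−Δ·S=34.9121
Node (2,0) S=31.3551: V=(p*·19.5312+(1−p*)·19.5312)/1.28=15.2588; Δ=(19.5312−19.5312)/(44.8378−19.7537)=0.0000; B=V−Δ·S=15.2588
Node (2,1) S=71.1711: V=(p*·19.5312+(1−p*)·19.5312)/1.28=15.2588; Δ=(19.5312−19.5312)/(101.7747−44.8378)=0.0000; B=V−Δ·S=15.2588
Node (2,2) S=161.5471: V=(p*·3.6621+(1−p*)·19.5312)/1.28=5.1856; Δ=(3.6621−19.5312)/(231.0124−101.7747)=-0.1228; B=V−Δ·S=25.0220
Node (1,0) S=49.7700: V=(p*·15.2588+(1−p*)·15.2588)/1.28=11.9209; Δ=(15.2588−15.2588)/(71.1711−31.3551)=0.0000; B=V−Δ·S=11.9209
Node (1,1) S=112.9700: V=(p*·5.1856+(1−p*)·15.2588)/1.28=5.5268; Δ=(5.1856−15.2588)/(161.5471−71.1711)=-0.1115; B=V−Δ·S=18.1183
Node (0,0) S=79.0000: V=(p*·5.5268+(1−p*)·11.9209)/1.28=5.2545; Δ=(5.5268−11.9209)/(112.9700−49.7700)=-0.1012; B=V−Δ·S=13.2471
Check: Δ(0,0)·S0 + B(0,0) = 5.2545 = V0.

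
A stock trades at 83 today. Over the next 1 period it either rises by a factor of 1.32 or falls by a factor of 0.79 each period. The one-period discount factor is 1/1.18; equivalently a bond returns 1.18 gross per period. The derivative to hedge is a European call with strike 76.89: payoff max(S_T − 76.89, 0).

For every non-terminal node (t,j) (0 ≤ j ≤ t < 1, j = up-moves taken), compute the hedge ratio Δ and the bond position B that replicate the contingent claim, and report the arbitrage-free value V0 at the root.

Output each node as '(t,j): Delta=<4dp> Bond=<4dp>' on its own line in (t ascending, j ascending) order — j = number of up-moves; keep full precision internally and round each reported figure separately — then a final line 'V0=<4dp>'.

(0,0): Delta=0.7427 Bond=-41.2685
V0=20.3730

No-arbitrage ⇒ martingale measure with p* = (R−d)/(u−d) = 0.7358.
At expiry t=1: V(1,0)=0.0000, V(1,1)=32.6700
(0,0): S=83.0000. Δ = (V_up−V_dn)/(S_up−S_dn) = (32.6700−0.0000)/(109.5600−65.5700) = 0.7427. V = [p*·32.6700 + (1−p*)·0.0000]/1.18 = 20.3730. B = V − Δ·S = -41.2685.
Each (Δ,B) replicates both successor values, so the strategy is self-financing and V0 is arbitrage-free.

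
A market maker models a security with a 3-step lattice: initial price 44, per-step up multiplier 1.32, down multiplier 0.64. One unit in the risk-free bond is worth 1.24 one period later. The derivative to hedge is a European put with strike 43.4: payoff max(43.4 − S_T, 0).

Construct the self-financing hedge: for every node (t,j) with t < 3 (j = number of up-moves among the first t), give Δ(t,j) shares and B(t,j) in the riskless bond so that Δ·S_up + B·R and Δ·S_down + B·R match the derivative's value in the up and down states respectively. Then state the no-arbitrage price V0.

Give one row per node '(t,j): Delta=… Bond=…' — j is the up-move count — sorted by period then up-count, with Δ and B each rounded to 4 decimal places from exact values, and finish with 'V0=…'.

(0,0): Delta=-0.0922 Bond=4.4602
(1,0): Delta=-0.7895 Bond=25.1656
(1,1): Delta=-0.0471 Bond=2.9127
(2,0): Delta=-1.0000 Bond=35.0000
(2,1): Delta=-0.7758 Bond=30.6994
(2,2): Delta=0.0000 Bond=0.0000
V0=0.4040

Under the risk-neutral measure, an up-move has probability p* = (R−d)/(u−d) = 0.8824 and values discount at R = 1.24.
Terminal payoffs: V(3,0)=31.8657, V(3,1)=19.6104, V(3,2)=0.0000, V(3,3)=0.0000
(2,0): S=18.0224. Δ = (V_up−V_dn)/(S_up−S_dn) = (19.6104−31.8657)/(23.7896−11.5343) = -1.0000. V = [p*·19.6104 + (1−p*)·31.8657]/1.24 = 16.9776. B = V − Δ·S = 35.0000.
(2,1): S=37.1712. Δ = (V_up−V_dn)/(S_up−S_dn) = (0.0000−19.6104)/(49.0660−23.7896) = -0.7758. V = [p*·0.0000 + (1−p*)·19.6104]/1.24 = 1.8606. B = V − Δ·S = 30.6994.
(2,2): S=76.6656. Δ = (V_up−V_dn)/(S_up−S_dn) = (0.0000−0.0000)/(101.1986−49.0660) = 0.0000. V = [p*·0.0000 + (1−p*)·0.0000]/1.24 = 0.0000. B = V − Δ·S = 0.0000.
(1,0): S=28.1600. Δ = (V_up−V_dn)/(S_up−S_dn) = (1.8606−16.9776)/(37.1712−18.0224) = -0.7895. V = [p*·1.8606 + (1−p*)·16.9776]/1.24 = 2.9347. B = V − Δ·S = 25.1656.
(1,1): S=58.0800. Δ = (V_up−V_dn)/(S_up−S_dn) = (0.0000−1.8606)/(76.6656−37.1712) = -0.0471. V = [p*·0.0000 + (1−p*)·1.8606]/1.24 = 0.1765. B = V − Δ·S = 2.9127.
(0,0): S=44.0000. Δ = (V_up−V_dn)/(S_up−S_dn) = (0.1765−2.9347)/(58.0800−28.1600) = -0.0922. V = [p*·0.1765 + (1−p*)·2.9347]/1.24 = 0.4040. B = V − Δ·S = 4.4602.
Root portfolio cost Δ·44+B reproduces V0=0.4040.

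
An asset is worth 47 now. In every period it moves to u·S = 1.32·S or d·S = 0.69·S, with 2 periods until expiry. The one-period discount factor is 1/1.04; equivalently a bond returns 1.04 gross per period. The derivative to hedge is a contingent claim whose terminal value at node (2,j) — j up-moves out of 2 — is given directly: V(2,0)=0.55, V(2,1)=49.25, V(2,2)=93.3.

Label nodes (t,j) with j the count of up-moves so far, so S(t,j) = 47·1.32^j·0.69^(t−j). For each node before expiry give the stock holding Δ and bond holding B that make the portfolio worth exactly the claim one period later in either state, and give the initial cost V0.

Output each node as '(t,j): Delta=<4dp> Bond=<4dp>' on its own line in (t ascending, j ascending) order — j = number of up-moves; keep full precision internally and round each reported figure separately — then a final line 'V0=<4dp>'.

(0,0): Delta=1.4976 Bond=-21.1753
(1,0): Delta=2.3836 Bond=-50.7578
(1,1): Delta=1.1270 Bond=0.9661
V0=49.2104

The replicating-portfolio and risk-neutral prices coincide; use p* = (1.04−0.69)/(1.32−0.69) = 0.5556 for the latter.
Payoff layer (t=2): V(2,0)=0.5500, V(2,1)=49.2500, V(2,2)=93.3000
(1,0): S=32.4300. Δ = (V_up−V_dn)/(S_up−S_dn) = (49.2500−0.5500)/(42.8076−22.3767) = 2.3836. V = [p*·49.2500 + (1−p*)·0.5500]/1.04 = 26.5438. B = V − Δ·S = -50.7578.
(1,1): S=62.0400. Δ = (V_up−V_dn)/(S_up−S_dn) = (93.3000−49.2500)/(81.8928−42.8076) = 1.1270. V = [p*·93.3000 + (1−p*)·49.2500]/1.04 = 70.8868. B = V − Δ·S = 0.9661.
(0,0): S=47.0000. Δ = (V_up−V_dn)/(S_up−S_dn) = (70.8868−26.5438)/(62.0400−32.4300) = 1.4976. V = [p*·70.8868 + (1−p*)·26.5438]/1.04 = 49.2104. B = V − Δ·S = -21.1753.
The time-0 hedge costs 49.2104, which is the no-arbitrage price.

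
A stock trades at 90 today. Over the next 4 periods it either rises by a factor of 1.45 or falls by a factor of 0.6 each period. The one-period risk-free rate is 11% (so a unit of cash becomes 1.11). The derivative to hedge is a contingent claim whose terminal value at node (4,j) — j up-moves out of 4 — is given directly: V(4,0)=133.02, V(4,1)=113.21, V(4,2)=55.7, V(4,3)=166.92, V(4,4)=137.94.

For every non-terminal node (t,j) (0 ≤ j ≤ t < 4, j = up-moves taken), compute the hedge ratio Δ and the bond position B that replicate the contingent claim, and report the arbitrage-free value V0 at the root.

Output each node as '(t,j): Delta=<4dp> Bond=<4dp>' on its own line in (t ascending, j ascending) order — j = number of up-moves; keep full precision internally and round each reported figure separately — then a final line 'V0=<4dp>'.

No-arbitrage ⇒ martingale measure with p* = (R−d)/(u−d) = 0.6000.
At expiry t=4: V(4,0)=133.0200, V(4,1)=113.2100, V(4,2)=55.7000, V(4,3)=166.9200, V(4,4)=137.9400
  t=3,j=0: stock 19.4400 → up 28.1880 (V=113.2100), down 11.6640 (V=133.0200). Price 109.1297; hedge Δ=-1.1989, bond B=132.4356.
  t=3,j=1: stock 46.9800 → up 68.1210 (V=55.7000), down 28.1880 (V=113.2100). Price 70.9045; hedge Δ=-1.4402, bond B=138.5633.
  t=3,j=2: stock 113.5350 → up 164.6257 (V=166.9200), down 68.1210 (V=55.7000). Price 110.2991; hedge Δ=1.1525, bond B=-20.5480.
  t=3,j=3: stock 274.3762 → up 397.8456 (V=137.9400), down 164.6257 (V=166.9200). Price 134.7135; hedge Δ=-0.1243, bond B=168.8076.
  t=2,j=0: stock 32.4000 → up 46.9800 (V=70.9045), down 19.4400 (V=109.1297). Price 77.6528; hedge Δ=-1.3880, bond B=122.6236.
  t=2,j=1: stock 78.3000 → up 113.5350 (V=110.2991), down 46.9800 (V=70.9045). Price 85.1723; hedge Δ=0.5919, bond B=38.8257.
  t=2,j=2: stock 189.2250 → up 274.3762 (V=134.7135), down 113.5350 (V=110.2991). Price 112.5655; hedge Δ=0.1518, bond B=83.8427.
  t=1,j=0: stock 54.0000 → up 78.3000 (V=85.1723), down 32.4000 (V=77.6528). Price 74.0221; hedge Δ=0.1638, bond B=65.1756.
  t=1,j=1: stock 130.5000 → up 189.2250 (V=112.5655), down 78.3000 (V=85.1723). Price 91.5390; hedge Δ=0.2470, bond B=59.3116.
  t=0,j=0: stock 90.0000 → up 130.5000 (V=91.5390), down 54.0000 (V=74.0221). Price 76.1551; hedge Δ=0.2290, bond B=55.5470.
Check: Δ(0,0)·S0 + B(0,0) = 76.1551 = V0.

(0,0): Delta=0.2290 Bond=55.5470
(1,0): Delta=0.1638 Bond=65.1756
(1,1): Delta=0.2470 Bond=59.3116
(2,0): Delta=-1.3880 Bond=122.6236
(2,1): Delta=0.5919 Bond=38.8257
(2,2): Delta=0.1518 Bond=83.8427
(3,0): Delta=-1.1989 Bond=132.4356
(3,1): Delta=-1.4402 Bond=138.5633
(3,2): Delta=1.1525 Bond=-20.5480
(3,3): Delta=-0.1243 Bond=168.8076
V0=76.1551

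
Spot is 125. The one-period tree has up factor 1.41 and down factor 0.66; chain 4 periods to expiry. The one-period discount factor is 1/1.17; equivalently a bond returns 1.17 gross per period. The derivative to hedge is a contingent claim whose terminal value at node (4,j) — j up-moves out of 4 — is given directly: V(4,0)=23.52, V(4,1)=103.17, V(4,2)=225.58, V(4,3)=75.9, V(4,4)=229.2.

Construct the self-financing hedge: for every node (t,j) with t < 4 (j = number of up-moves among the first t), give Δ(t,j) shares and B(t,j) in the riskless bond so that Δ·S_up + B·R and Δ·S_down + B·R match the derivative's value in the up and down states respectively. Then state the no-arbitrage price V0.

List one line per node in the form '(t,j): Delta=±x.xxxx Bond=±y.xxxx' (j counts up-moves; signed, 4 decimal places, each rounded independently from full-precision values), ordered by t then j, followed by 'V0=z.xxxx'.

The replicating-portfolio and risk-neutral prices coincide; use p* = (1.17−0.66)/(1.41−0.66) = 0.6800 for the latter.
At expiry t=4: V(4,0)=23.5200, V(4,1)=103.1700, V(4,2)=225.5800, V(4,3)=75.9000, V(4,4)=229.2000
  t=3,j=0: stock 35.9370 → up 50.6712 (V=103.1700), down 23.7184 (V=23.5200). Price 66.3949; hedge Δ=2.9552, bond B=-39.8051.
  t=3,j=1: stock 76.7745 → up 108.2520 (V=225.5800), down 50.6712 (V=103.1700). Price 159.3238; hedge Δ=2.1259, bond B=-3.8896.
  t=3,j=2: stock 164.0182 → up 231.2657 (V=75.9000), down 108.2520 (V=225.5800). Price 105.8099; hedge Δ=-1.2168, bond B=305.3832.
  t=3,j=3: stock 350.4026 → up 494.0677 (V=229.2000), down 231.2657 (V=75.9000). Price 153.9692; hedge Δ=0.5833, bond B=-50.4308.
  t=2,j=0: stock 54.4500 → up 76.7745 (V=159.3238), down 35.9370 (V=66.3949). Price 110.7577; hedge Δ=2.2756, bond B=-13.1475.
  t=2,j=1: stock 116.3250 → up 164.0182 (V=105.8099), down 76.7745 (V=159.3238). Price 105.0721; hedge Δ=-0.6134, bond B=176.4239.
  t=2,j=2: stock 248.5125 → up 350.4026 (V=153.9692), down 164.0182 (V=105.8099). Price 118.4259; hedge Δ=0.2584, bond B=54.2134.
  t=1,j=0: stock 82.5000 → up 116.3250 (V=105.0721), down 54.4500 (V=110.7577). Price 91.3602; hedge Δ=-0.0919, bond B=98.9411.
  t=1,j=1: stock 176.2500 → up 248.5125 (V=118.4259), down 116.3250 (V=105.0721). Price 97.5664; hedge Δ=0.1010, bond B=79.7613.
  t=0,j=0: stock 125.0000 → up 176.2500 (V=97.5664), down 82.5000 (V=91.3602). Price 81.6927; hedge Δ=0.0662, bond B=73.4178.
Self-financing check: at every node Δ·S+B equals the discounted successor values.

(0,0): Delta=0.0662 Bond=73.4178
(1,0): Delta=-0.0919 Bond=98.9411
(1,1): Delta=0.1010 Bond=79.7613
(2,0): Delta=2.2756 Bond=-13.1475
(2,1): Delta=-0.6134 Bond=176.4239
(2,2): Delta=0.2584 Bond=54.2134
(3,0): Delta=2.9552 Bond=-39.8051
(3,1): Delta=2.1259 Bond=-3.8896
(3,2): Delta=-1.2168 Bond=305.3832
(3,3): Delta=0.5833 Bond=-50.4308
V0=81.6927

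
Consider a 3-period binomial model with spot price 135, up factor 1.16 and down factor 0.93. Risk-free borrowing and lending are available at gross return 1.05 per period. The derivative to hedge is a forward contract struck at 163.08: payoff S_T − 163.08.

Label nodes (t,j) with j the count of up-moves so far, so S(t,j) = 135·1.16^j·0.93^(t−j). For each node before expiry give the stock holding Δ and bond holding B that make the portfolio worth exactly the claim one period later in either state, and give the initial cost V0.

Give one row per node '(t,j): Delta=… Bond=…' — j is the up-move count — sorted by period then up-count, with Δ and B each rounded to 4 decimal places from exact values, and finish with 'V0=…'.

(0,0): Delta=1.0000 Bond=-140.8746
(1,0): Delta=1.0000 Bond=-147.9184
(1,1): Delta=1.0000 Bond=-147.9184
(2,0): Delta=1.0000 Bond=-155.3143
(2,1): Delta=1.0000 Bond=-155.3143
(2,2): Delta=1.0000 Bond=-155.3143
V0=-5.8746

Since d<R<u, set p* = (R−d)/(u−d) = 0.5217; price each node as the discounted p*-expectation of its children.
Payoff layer (t=3): V(3,0)=-54.4918, V(3,1)=-27.6367, V(3,2)=5.8601, V(3,3)=47.6410
  t=2,j=0: stock 116.7615 → up 135.4433 (V=-27.6367), down 108.5882 (V=-54.4918). Price -38.5528; hedge Δ=1.0000, bond B=-155.3143.
  t=2,j=1: stock 145.6380 → up 168.9401 (V=5.8601), down 135.4433 (V=-27.6367). Price -9.6763; hedge Δ=1.0000, bond B=-155.3143.
  t=2,j=2: stock 181.6560 → up 210.7210 (V=47.6410), down 168.9401 (V=5.8601). Price 26.3417; hedge Δ=1.0000, bond B=-155.3143.
  t=1,j=0: stock 125.5500 → up 145.6380 (V=-9.6763), down 116.7615 (V=-38.5528). Price -22.3684; hedge Δ=1.0000, bond B=-147.9184.
  t=1,j=1: stock 156.6000 → up 181.6560 (V=26.3417), down 145.6380 (V=-9.6763). Price 8.6816; hedge Δ=1.0000, bond B=-147.9184.
  t=0,j=0: stock 135.0000 → up 156.6000 (V=8.6816), down 125.5500 (V=-22.3684). Price -5.8746; hedge Δ=1.0000, bond B=-140.8746.
Self-financing check: at every node Δ·S+B equals the discounted successor values.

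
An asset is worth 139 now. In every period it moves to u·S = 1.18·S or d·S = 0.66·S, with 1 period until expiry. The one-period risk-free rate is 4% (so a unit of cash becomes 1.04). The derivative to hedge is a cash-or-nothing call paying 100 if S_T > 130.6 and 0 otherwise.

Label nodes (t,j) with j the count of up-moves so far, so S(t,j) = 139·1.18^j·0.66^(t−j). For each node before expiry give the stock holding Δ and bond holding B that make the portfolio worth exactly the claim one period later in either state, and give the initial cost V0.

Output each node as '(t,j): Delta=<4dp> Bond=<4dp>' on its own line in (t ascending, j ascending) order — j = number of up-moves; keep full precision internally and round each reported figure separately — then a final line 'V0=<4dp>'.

(0,0): Delta=1.3835 Bond=-122.0414
V0=70.2663

No-arbitrage ⇒ martingale measure with p* = (R−d)/(u−d) = 0.7308.
Terminal values V(1,·): V(1,0)=0.0000, V(1,1)=100.0000
  t=0,j=0: stock 139.0000 → up 164.0200 (V=100.0000), down 91.7400 (V=0.0000). Price 70.2663; hedge Δ=1.3835, bond B=-122.0414.
Check: Δ(0,0)·S0 + B(0,0) = 70.2663 = V0.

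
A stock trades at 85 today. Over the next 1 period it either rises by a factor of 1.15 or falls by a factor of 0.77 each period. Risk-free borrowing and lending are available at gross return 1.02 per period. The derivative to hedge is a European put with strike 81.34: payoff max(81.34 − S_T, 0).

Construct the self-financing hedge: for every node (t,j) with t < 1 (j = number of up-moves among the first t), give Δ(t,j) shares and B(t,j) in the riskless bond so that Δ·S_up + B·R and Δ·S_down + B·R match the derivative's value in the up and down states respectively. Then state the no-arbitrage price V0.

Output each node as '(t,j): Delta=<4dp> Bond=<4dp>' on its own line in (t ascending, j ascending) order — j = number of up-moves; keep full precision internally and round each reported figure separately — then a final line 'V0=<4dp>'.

Since d<R<u, set p* = (R−d)/(u−d) = 0.6579; price each node as the discounted p*-expectation of its children.
At expiry t=1: V(1,0)=15.8900, V(1,1)=0.0000
Node (0,0) S=85.0000: V=(p*·0.0000+(1−p*)·15.8900)/1.02=5.3295; Δ=(0.0000−15.8900)/(97.7500−65.4500)=-0.4920; B=V−Δ·S=47.1453
The time-0 hedge costs 5.3295, which is the no-arbitrage price.

(0,0): Delta=-0.4920 Bond=47.1453
V0=5.3295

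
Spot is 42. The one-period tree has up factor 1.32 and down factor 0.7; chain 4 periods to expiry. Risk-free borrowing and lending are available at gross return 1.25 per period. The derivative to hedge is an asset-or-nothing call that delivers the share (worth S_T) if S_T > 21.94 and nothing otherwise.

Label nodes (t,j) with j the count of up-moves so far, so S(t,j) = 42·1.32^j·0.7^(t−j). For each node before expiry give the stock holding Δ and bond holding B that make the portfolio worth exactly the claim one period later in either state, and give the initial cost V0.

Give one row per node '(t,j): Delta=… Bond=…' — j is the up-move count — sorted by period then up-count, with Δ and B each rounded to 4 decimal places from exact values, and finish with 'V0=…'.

Risk-neutral probability p* = (R−d)/(u−d) = (1.25−0.7)/(1.32−0.7) = 0.8871.
Terminal payoffs: V(4,0)=0.0000, V(4,1)=0.0000, V(4,2)=35.8586, V(4,3)=67.6191, V(4,4)=127.5102
(3,0): S=14.4060. Δ = (V_up−V_dn)/(S_up−S_dn) = (0.0000−0.0000)/(19.0159−10.0842) = 0.0000. V = [p*·0.0000 + (1−p*)·0.0000]/1.25 = 0.0000. B = V − Δ·S = 0.0000.
(3,1): S=27.1656. Δ = (V_up−V_dn)/(S_up−S_dn) = (35.8586−0.0000)/(35.8586−19.0159) = 2.1290. V = [p*·35.8586 + (1−p*)·0.0000]/1.25 = 25.4480. B = V − Δ·S = -32.3884.
(3,2): S=51.2266. Δ = (V_up−V_dn)/(S_up−S_dn) = (67.6191−35.8586)/(67.6191−35.8586) = 1.0000. V = [p*·67.6191 + (1−p*)·35.8586]/1.25 = 51.2266. B = V − Δ·S = 0.0000.
(3,3): S=96.5987. Δ = (V_up−V_dn)/(S_up−S_dn) = (127.5102−67.6191)/(127.5102−67.6191) = 1.0000. V = [p*·127.5102 + (1−p*)·67.6191]/1.25 = 96.5987. B = V − Δ·S = 0.0000.
(2,0): S=20.5800. Δ = (V_up−V_dn)/(S_up−S_dn) = (25.4480−0.0000)/(27.1656−14.4060) = 1.9944. V = [p*·25.4480 + (1−p*)·0.0000]/1.25 = 18.0599. B = V − Δ·S = -22.9853.
(2,1): S=38.8080. Δ = (V_up−V_dn)/(S_up−S_dn) = (51.2266−25.4480)/(51.2266−27.1656) = 1.0714. V = [p*·51.2266 + (1−p*)·25.4480]/1.25 = 38.6529. B = V − Δ·S = -2.9254.
(2,2): S=73.1808. Δ = (V_up−V_dn)/(S_up−S_dn) = (96.5987−51.2266)/(96.5987−51.2266) = 1.0000. V = [p*·96.5987 + (1−p*)·51.2266]/1.25 = 73.1808. B = V − Δ·S = 0.0000.
(1,0): S=29.4000. Δ = (V_up−V_dn)/(S_up−S_dn) = (38.6529−18.0599)/(38.8080−20.5800) = 1.1297. V = [p*·38.6529 + (1−p*)·18.0599]/1.25 = 29.0623. B = V − Δ·S = -4.1522.
(1,1): S=55.4400. Δ = (V_up−V_dn)/(S_up−S_dn) = (73.1808−38.6529)/(73.1808−38.8080) = 1.0045. V = [p*·73.1808 + (1−p*)·38.6529]/1.25 = 55.4260. B = V − Δ·S = -0.2642.
(0,0): S=42.0000. Δ = (V_up−V_dn)/(S_up−S_dn) = (55.4260−29.0623)/(55.4400−29.4000) = 1.0124. V = [p*·55.4260 + (1−p*)·29.0623]/1.25 = 41.9596. B = V − Δ·S = -0.5626.
Root portfolio cost Δ·42+B reproduces V0=41.9596.

(0,0): Delta=1.0124 Bond=-0.5626
(1,0): Delta=1.1297 Bond=-4.1522
(1,1): Delta=1.0045 Bond=-0.2642
(2,0): Delta=1.9944 Bond=-22.9853
(2,1): Delta=1.0714 Bond=-2.9254
(2,2): Delta=1.0000 Bond=0.0000
(3,0): Delta=0.0000 Bond=0.0000
(3,1): Delta=2.1290 Bond=-32.3884
(3,2): Delta=1.0000 Bond=0.0000
(3,3): Delta=1.0000 Bond=0.0000
V0=41.9596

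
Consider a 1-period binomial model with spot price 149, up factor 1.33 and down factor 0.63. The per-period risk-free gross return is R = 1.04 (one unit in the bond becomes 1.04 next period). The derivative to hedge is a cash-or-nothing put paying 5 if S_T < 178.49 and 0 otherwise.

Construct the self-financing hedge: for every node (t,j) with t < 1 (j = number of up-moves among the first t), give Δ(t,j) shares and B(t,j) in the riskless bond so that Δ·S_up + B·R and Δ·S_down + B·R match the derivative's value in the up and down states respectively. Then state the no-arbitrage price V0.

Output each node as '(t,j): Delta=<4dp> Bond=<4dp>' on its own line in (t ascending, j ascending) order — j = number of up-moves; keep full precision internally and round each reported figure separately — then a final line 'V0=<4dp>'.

(0,0): Delta=-0.0479 Bond=9.1346
V0=1.9918

No-arbitrage ⇒ martingale measure with p* = (R−d)/(u−d) = 0.5857.
Terminal values V(1,·): V(1,0)=5.0000, V(1,1)=0.0000
Node (0,0) S=149.0000: V=(p*·0.0000+(1−p*)·5.0000)/1.04=1.9918; Δ=(0.0000−5.0000)/(198.1700−93.8700)=-0.0479; B=V−Δ·S=9.1346
Self-financing check: at every node Δ·S+B equals the discounted successor values.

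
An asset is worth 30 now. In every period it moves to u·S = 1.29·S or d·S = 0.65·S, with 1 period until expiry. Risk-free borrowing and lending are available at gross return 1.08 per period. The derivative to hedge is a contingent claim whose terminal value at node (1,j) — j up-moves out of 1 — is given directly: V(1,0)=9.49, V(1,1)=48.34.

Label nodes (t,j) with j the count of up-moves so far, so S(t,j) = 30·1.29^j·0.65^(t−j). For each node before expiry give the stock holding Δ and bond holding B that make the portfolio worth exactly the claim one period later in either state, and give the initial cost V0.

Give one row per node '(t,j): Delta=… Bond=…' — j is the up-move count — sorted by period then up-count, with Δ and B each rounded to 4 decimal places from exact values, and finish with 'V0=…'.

(0,0): Delta=2.0234 Bond=-27.7473
V0=32.9559

The replicating-portfolio and risk-neutral prices coincide; use p* = (1.08−0.65)/(1.29−0.65) = 0.6719 for the latter.
Payoff layer (t=1): V(1,0)=9.4900, V(1,1)=48.3400
  t=0,j=0: stock 30.0000 → up 38.7000 (V=48.3400), down 19.5000 (V=9.4900). Price 32.9559; hedge Δ=2.0234, bond B=-27.7473.
Self-financing check: at every node Δ·S+B equals the discounted successor values.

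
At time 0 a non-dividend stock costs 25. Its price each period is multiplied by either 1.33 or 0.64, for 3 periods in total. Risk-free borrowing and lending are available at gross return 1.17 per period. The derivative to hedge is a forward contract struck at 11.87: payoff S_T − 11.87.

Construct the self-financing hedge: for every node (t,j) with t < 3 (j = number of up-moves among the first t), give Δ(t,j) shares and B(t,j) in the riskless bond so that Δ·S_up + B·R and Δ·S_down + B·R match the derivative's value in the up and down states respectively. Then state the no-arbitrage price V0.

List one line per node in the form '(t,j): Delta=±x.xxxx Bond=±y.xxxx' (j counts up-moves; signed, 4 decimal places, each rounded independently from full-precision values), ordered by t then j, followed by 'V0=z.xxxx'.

(0,0): Delta=1.0000 Bond=-7.4113
(1,0): Delta=1.0000 Bond=-8.6712
(1,1): Delta=1.0000 Bond=-8.6712
(2,0): Delta=1.0000 Bond=-10.1453
(2,1): Delta=1.0000 Bond=-10.1453
(2,2): Delta=1.0000 Bond=-10.1453
V0=17.5887

The replicating-portfolio and risk-neutral prices coincide; use p* = (1.17−0.64)/(1.33−0.64) = 0.7681 for the latter.
Payoff layer (t=3): V(3,0)=-5.3164, V(3,1)=1.7492, V(3,2)=16.4324, V(3,3)=46.9459
  t=2,j=0: stock 10.2400 → up 13.6192 (V=1.7492), down 6.5536 (V=-5.3164). Price 0.0947; hedge Δ=1.0000, bond B=-10.1453.
  t=2,j=1: stock 21.2800 → up 28.3024 (V=16.4324), down 13.6192 (V=1.7492). Price 11.1347; hedge Δ=1.0000, bond B=-10.1453.
  t=2,j=2: stock 44.2225 → up 58.8159 (V=46.9459), down 28.3024 (V=16.4324). Price 34.0772; hedge Δ=1.0000, bond B=-10.1453.
  t=1,j=0: stock 16.0000 → up 21.2800 (V=11.1347), down 10.2400 (V=0.0947). Price 7.3288; hedge Δ=1.0000, bond B=-8.6712.
  t=1,j=1: stock 33.2500 → up 44.2225 (V=34.0772), down 21.2800 (V=11.1347). Price 24.5788; hedge Δ=1.0000, bond B=-8.6712.
  t=0,j=0: stock 25.0000 → up 33.2500 (V=24.5788), down 16.0000 (V=7.3288). Price 17.5887; hedge Δ=1.0000, bond B=-7.4113.
Each (Δ,B) replicates both successor values, so the strategy is self-financing and V0 is arbitrage-free.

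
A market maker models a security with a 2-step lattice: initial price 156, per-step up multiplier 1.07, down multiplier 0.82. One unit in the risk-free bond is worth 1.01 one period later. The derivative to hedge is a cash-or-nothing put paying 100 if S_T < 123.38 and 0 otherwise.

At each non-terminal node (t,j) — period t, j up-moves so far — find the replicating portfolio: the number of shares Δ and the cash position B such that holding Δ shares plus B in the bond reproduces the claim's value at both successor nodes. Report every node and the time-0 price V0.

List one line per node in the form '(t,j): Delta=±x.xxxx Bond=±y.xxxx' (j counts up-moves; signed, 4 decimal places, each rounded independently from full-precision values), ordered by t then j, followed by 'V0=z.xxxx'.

(0,0): Delta=-0.6093 Bond=100.6960
(1,0): Delta=-3.1270 Bond=423.7624
(1,1): Delta=0.0000 Bond=0.0000
V0=5.6465

The replicating-portfolio and risk-neutral prices coincide; use p* = (1.01−0.82)/(1.07−0.82) = 0.7600 for the latter.
Terminal payoffs: V(2,0)=100.0000, V(2,1)=0.0000, V(2,2)=0.0000
(1,0): S=127.9200. Δ = (V_up−V_dn)/(S_up−S_dn) = (0.0000−100.0000)/(136.8744−104.8944) = -3.1270. V = [p*·0.0000 + (1−p*)·100.0000]/1.01 = 23.7624. B = V − Δ·S = 423.7624.
(1,1): S=166.9200. Δ = (V_up−V_dn)/(S_up−S_dn) = (0.0000−0.0000)/(178.6044−136.8744) = 0.0000. V = [p*·0.0000 + (1−p*)·0.0000]/1.01 = 0.0000. B = V − Δ·S = 0.0000.
(0,0): S=156.0000. Δ = (V_up−V_dn)/(S_up−S_dn) = (0.0000−23.7624)/(166.9200−127.9200) = -0.6093. V = [p*·0.0000 + (1−p*)·23.7624]/1.01 = 5.6465. B = V − Δ·S = 100.6960.
Self-financing check: at every node Δ·S+B equals the discounted successor values.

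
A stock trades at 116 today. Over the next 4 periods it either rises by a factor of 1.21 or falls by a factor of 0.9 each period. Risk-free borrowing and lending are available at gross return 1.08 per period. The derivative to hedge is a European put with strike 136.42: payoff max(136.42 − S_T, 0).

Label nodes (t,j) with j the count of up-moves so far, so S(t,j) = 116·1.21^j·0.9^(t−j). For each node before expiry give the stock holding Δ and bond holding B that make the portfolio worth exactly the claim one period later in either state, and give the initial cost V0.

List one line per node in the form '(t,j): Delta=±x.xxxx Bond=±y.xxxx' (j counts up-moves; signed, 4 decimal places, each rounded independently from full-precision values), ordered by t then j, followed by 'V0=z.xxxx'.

Since d<R<u, set p* = (R−d)/(u−d) = 0.5806; price each node as the discounted p*-expectation of its children.
At expiry t=4: V(4,0)=60.3124, V(4,1)=34.0976, V(4,2)=0.0000, V(4,3)=0.0000, V(4,4)=0.0000
  t=3,j=0: stock 84.5640 → up 102.3224 (V=34.0976), down 76.1076 (V=60.3124). Price 41.7508; hedge Δ=-1.0000, bond B=126.3148.
  t=3,j=1: stock 113.6916 → up 137.5668 (V=0.0000), down 102.3224 (V=34.0976). Price 13.2398; hedge Δ=-0.9675, bond B=123.2319.
  t=3,j=2: stock 152.8520 → up 184.9510 (V=0.0000), down 137.5668 (V=0.0000). Price 0.0000; hedge Δ=0.0000, bond B=0.0000.
  t=3,j=3: stock 205.5011 → up 248.6563 (V=0.0000), down 184.9510 (V=0.0000). Price 0.0000; hedge Δ=0.0000, bond B=0.0000.
  t=2,j=0: stock 93.9600 → up 113.6916 (V=13.2398), down 84.5640 (V=41.7508). Price 23.3297; hedge Δ=-0.9788, bond B=115.3007.
  t=2,j=1: stock 126.3240 → up 152.8520 (V=0.0000), down 113.6916 (V=13.2398). Price 5.1409; hedge Δ=-0.3381, bond B=47.8499.
  t=2,j=2: stock 169.8356 → up 205.5011 (V=0.0000), down 152.8520 (V=0.0000). Price 0.0000; hedge Δ=0.0000, bond B=0.0000.
  t=1,j=0: stock 104.4000 → up 126.3240 (V=5.1409), down 93.9600 (V=23.3297). Price 11.8226; hedge Δ=-0.5620, bond B=70.4960.
  t=1,j=1: stock 140.3600 → up 169.8356 (V=0.0000), down 126.3240 (V=5.1409). Price 1.9962; hedge Δ=-0.1182, bond B=18.5797.
  t=0,j=0: stock 116.0000 → up 140.3600 (V=1.9962), down 104.4000 (V=11.8226). Price 5.6638; hedge Δ=-0.2733, bond B=37.3621.
The time-0 hedge costs 5.6638, which is the no-arbitrage price.

(0,0): Delta=-0.2733 Bond=37.3621
(1,0): Delta=-0.5620 Bond=70.4960
(1,1): Delta=-0.1182 Bond=18.5797
(2,0): Delta=-0.9788 Bond=115.3007
(2,1): Delta=-0.3381 Bond=47.8499
(2,2): Delta=0.0000 Bond=0.0000
(3,0): Delta=-1.0000 Bond=126.3148
(3,1): Delta=-0.9675 Bond=123.2319
(3,2): Delta=0.0000 Bond=0.0000
(3,3): Delta=0.0000 Bond=0.0000
V0=5.6638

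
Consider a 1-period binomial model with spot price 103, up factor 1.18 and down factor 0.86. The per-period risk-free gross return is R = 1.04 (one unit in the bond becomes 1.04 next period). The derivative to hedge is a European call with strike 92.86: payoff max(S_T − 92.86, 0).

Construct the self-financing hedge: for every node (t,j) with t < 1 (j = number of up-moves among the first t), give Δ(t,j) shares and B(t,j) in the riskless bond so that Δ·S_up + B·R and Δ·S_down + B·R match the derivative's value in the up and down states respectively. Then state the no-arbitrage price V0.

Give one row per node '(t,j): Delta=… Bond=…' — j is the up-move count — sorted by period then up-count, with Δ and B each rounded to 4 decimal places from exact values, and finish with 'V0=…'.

Risk-neutral probability p* = (R−d)/(u−d) = (1.04−0.86)/(1.18−0.86) = 0.5625.
At expiry t=1: V(1,0)=0.0000, V(1,1)=28.6800
(0,0): S=103.0000. Δ = (V_up−V_dn)/(S_up−S_dn) = (28.6800−0.0000)/(121.5400−88.5800) = 0.8701. V = [p*·28.6800 + (1−p*)·0.0000]/1.04 = 15.5120. B = V − Δ·S = -74.1130.
The time-0 hedge costs 15.5120, which is the no-arbitrage price.

(0,0): Delta=0.8701 Bond=-74.1130
V0=15.5120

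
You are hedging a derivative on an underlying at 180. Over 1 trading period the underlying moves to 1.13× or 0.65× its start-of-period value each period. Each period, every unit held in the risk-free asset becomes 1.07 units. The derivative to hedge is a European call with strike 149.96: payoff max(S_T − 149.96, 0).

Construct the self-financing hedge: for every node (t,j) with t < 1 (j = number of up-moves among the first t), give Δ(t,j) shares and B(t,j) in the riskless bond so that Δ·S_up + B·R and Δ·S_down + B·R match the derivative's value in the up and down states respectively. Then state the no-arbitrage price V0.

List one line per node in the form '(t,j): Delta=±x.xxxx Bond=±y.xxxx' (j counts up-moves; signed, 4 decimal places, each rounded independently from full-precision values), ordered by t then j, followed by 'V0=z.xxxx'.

(0,0): Delta=0.6185 Bond=-67.6324
V0=43.7009

The replicating-portfolio and risk-neutral prices coincide; use p* = (1.07−0.65)/(1.13−0.65) = 0.8750 for the latter.
At expiry t=1: V(1,0)=0.0000, V(1,1)=53.4400
Node (0,0) S=180.0000: V=(p*·53.4400+(1−p*)·0.0000)/1.07=43.7009; Δ=(53.4400−0.0000)/(203.4000−117.0000)=0.6185; B=V−Δ·S=-67.6324
Self-financing check: at every node Δ·S+B equals the discounted successor values.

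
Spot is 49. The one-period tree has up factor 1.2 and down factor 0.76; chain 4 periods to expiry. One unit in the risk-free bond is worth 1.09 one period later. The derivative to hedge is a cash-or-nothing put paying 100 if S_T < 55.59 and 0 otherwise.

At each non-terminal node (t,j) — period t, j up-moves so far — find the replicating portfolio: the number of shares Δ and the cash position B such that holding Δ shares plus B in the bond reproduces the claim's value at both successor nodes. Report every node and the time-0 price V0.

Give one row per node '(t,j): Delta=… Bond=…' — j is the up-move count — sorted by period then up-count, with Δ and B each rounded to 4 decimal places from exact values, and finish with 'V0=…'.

(0,0): Delta=-1.5110 Bond=92.5783
(1,0): Delta=-2.8894 Bond=152.2430
(1,1): Delta=-1.2200 Bond=83.7995
(2,0): Delta=0.0000 Bond=84.1680
(2,1): Delta=-3.4994 Bond=193.2038
(2,2): Delta=-0.7388 Bond=57.3873
(3,0): Delta=0.0000 Bond=91.7431
(3,1): Delta=0.0000 Bond=91.7431
(3,2): Delta=-4.2381 Bond=250.2085
(3,3): Delta=0.0000 Bond=0.0000
V0=18.5408

Since d<R<u, set p* = (R−d)/(u−d) = 0.7500; price each node as the discounted p*-expectation of its children.
At expiry t=4: V(4,0)=100.0000, V(4,1)=100.0000, V(4,2)=100.0000, V(4,3)=0.0000, V(4,4)=0.0000
  t=3,j=0: stock 21.5098 → up 25.8118 (V=100.0000), down 16.3475 (V=100.0000). Price 91.7431; hedge Δ=0.0000, bond B=91.7431.
  t=3,j=1: stock 33.9629 → up 40.7555 (V=100.0000), down 25.8118 (V=100.0000). Price 91.7431; hedge Δ=0.0000, bond B=91.7431.
  t=3,j=2: stock 53.6256 → up 64.3507 (V=0.0000), down 40.7555 (V=100.0000). Price 22.9358; hedge Δ=-4.2381, bond B=250.2085.
  t=3,j=3: stock 84.6720 → up 101.6064 (V=0.0000), down 64.3507 (V=0.0000). Price 0.0000; hedge Δ=0.0000, bond B=0.0000.
  t=2,j=0: stock 28.3024 → up 33.9629 (V=91.7431), down 21.5098 (V=91.7431). Price 84.1680; hedge Δ=0.0000, bond B=84.1680.
  t=2,j=1: stock 44.6880 → up 53.6256 (V=22.9358), down 33.9629 (V=91.7431). Price 36.8235; hedge Δ=-3.4994, bond B=193.2038.
  t=2,j=2: stock 70.5600 → up 84.6720 (V=0.0000), down 53.6256 (V=22.9358). Price 5.2605; hedge Δ=-0.7388, bond B=57.3873.
  t=1,j=0: stock 37.2400 → up 44.6880 (V=36.8235), down 28.3024 (V=84.1680). Price 44.6419; hedge Δ=-2.8894, bond B=152.2430.
  t=1,j=1: stock 58.8000 → up 70.5600 (V=5.2605), down 44.6880 (V=36.8235). Price 12.0654; hedge Δ=-1.2200, bond B=83.7995.
  t=0,j=0: stock 49.0000 → up 58.8000 (V=12.0654), down 37.2400 (V=44.6419). Price 18.5408; hedge Δ=-1.5110, bond B=92.5783.
Root portfolio cost Δ·49+B reproduces V0=18.5408.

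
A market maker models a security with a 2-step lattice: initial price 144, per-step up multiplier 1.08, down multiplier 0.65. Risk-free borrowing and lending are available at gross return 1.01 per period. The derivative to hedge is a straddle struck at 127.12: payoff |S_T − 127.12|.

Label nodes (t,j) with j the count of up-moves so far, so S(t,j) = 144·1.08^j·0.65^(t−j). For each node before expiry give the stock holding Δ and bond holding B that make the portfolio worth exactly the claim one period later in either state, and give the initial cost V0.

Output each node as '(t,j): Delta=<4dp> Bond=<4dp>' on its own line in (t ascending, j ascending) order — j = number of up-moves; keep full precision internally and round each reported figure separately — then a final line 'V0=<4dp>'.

Risk-neutral probability p* = (R−d)/(u−d) = (1.01−0.65)/(1.08−0.65) = 0.8372.
At expiry t=2: V(2,0)=66.2800, V(2,1)=26.0320, V(2,2)=40.8416
Node (1,0) S=93.6000: V=(p*·26.0320+(1−p*)·66.2800)/1.01=32.2614; Δ=(26.0320−66.2800)/(101.0880−60.8400)=-1.0000; B=V−Δ·S=125.8614
Node (1,1) S=155.5200: V=(p*·40.8416+(1−p*)·26.0320)/1.01=38.0502; Δ=(40.8416−26.0320)/(167.9616−101.0880)=0.2215; B=V−Δ·S=3.6093
Node (0,0) S=144.0000: V=(p*·38.0502+(1−p*)·32.2614)/1.01=36.7405; Δ=(38.0502−32.2614)/(155.5200−93.6000)=0.0935; B=V−Δ·S=23.2780
The time-0 hedge costs 36.7405, which is the no-arbitrage price.

(0,0): Delta=0.0935 Bond=23.2780
(1,0): Delta=-1.0000 Bond=125.8614
(1,1): Delta=0.2215 Bond=3.6093
V0=36.7405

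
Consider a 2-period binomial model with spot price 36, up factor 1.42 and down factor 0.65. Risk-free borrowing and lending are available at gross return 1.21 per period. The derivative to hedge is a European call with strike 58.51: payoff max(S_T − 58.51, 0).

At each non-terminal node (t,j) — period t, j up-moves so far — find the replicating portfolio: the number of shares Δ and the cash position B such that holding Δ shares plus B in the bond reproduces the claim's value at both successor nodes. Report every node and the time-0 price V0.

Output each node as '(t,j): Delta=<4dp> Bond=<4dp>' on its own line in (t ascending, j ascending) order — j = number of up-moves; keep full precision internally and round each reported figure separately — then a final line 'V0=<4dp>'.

No-arbitrage ⇒ martingale measure with p* = (R−d)/(u−d) = 0.7273.
At expiry t=2: V(2,0)=0.0000, V(2,1)=0.0000, V(2,2)=14.0804
(1,0): S=23.4000. Δ = (V_up−V_dn)/(S_up−S_dn) = (0.0000−0.0000)/(33.2280−15.2100) = 0.0000. V = [p*·0.0000 + (1−p*)·0.0000]/1.21 = 0.0000. B = V − Δ·S = 0.0000.
(1,1): S=51.1200. Δ = (V_up−V_dn)/(S_up−S_dn) = (14.0804−0.0000)/(72.5904−33.2280) = 0.3577. V = [p*·14.0804 + (1−p*)·0.0000]/1.21 = 8.4631. B = V − Δ·S = -9.8232.
(0,0): S=36.0000. Δ = (V_up−V_dn)/(S_up−S_dn) = (8.4631−0.0000)/(51.1200−23.4000) = 0.3053. V = [p*·8.4631 + (1−p*)·0.0000]/1.21 = 5.0867. B = V − Δ·S = -5.9042.
Self-financing check: at every node Δ·S+B equals the discounted successor values.

(0,0): Delta=0.3053 Bond=-5.9042
(1,0): Delta=0.0000 Bond=0.0000
(1,1): Delta=0.3577 Bond=-9.8232
V0=5.0867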